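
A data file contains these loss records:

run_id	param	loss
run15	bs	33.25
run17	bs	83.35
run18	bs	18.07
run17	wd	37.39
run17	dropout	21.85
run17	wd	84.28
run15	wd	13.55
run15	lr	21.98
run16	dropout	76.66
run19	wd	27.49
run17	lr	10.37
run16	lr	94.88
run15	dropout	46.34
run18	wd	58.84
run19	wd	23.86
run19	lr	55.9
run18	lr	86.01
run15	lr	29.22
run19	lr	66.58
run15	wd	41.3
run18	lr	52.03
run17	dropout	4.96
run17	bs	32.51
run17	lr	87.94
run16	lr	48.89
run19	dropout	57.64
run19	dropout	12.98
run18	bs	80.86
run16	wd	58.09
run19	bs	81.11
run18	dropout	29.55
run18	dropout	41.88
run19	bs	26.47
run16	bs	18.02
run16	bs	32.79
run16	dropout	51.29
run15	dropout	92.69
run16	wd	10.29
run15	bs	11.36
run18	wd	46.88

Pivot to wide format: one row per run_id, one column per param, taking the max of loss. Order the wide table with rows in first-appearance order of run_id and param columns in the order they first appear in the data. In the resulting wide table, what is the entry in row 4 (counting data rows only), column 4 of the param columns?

94.88

With rows in first-appearance order of run_id, row 4 is run_id=run16. param columns in first-appearance order: bs, wd, dropout, lr; column 4 is lr.
Long rows with run_id=run16, param=lr: max(94.88, 48.89) = 94.88.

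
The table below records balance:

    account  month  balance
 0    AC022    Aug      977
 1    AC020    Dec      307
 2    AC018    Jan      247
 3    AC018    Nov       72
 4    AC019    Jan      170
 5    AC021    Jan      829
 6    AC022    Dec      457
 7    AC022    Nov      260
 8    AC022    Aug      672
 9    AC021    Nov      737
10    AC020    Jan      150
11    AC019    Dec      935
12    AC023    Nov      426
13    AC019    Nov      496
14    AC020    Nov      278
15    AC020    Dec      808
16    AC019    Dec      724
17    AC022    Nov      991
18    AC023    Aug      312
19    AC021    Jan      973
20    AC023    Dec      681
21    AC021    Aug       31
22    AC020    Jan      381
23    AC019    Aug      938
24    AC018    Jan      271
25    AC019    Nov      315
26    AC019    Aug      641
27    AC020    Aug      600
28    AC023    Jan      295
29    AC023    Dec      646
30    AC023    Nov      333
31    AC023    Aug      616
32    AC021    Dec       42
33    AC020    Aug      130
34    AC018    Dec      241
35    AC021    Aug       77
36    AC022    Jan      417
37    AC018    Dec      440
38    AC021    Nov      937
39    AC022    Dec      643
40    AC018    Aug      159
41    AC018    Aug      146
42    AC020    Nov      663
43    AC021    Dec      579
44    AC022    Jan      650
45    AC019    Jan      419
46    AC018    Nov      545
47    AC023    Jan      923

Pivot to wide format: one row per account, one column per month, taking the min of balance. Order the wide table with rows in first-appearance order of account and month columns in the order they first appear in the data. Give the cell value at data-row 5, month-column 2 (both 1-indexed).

With rows in first-appearance order of account, row 5 is account=AC021. month columns in first-appearance order: Aug, Dec, Jan, Nov; column 2 is Dec.
Long rows with account=AC021, month=Dec: min(42, 579) = 42.

42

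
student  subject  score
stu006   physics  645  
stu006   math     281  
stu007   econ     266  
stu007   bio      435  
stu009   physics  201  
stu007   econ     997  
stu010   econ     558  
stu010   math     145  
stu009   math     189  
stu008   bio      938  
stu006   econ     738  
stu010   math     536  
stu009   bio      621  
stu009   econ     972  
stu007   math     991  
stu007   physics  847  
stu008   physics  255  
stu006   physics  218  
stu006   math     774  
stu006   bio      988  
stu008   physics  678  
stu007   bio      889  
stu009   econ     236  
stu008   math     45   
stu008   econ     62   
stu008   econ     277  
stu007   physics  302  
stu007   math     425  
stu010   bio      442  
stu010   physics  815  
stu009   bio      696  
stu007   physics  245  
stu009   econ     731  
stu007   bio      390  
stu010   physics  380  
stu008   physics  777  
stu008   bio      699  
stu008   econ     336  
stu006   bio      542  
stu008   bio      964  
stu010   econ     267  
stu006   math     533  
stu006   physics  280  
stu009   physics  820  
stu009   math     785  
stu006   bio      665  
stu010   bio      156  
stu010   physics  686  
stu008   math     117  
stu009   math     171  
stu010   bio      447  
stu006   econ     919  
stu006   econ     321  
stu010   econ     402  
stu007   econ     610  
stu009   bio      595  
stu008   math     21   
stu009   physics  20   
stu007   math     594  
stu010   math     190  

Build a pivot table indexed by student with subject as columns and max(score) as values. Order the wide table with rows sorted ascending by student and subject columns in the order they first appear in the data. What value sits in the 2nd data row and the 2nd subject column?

With rows sorted ascending by student, row 2 is student=stu007. subject columns in first-appearance order: physics, math, econ, bio; column 2 is math.
Long rows with student=stu007, subject=math: max(991, 425, 594) = 991.

991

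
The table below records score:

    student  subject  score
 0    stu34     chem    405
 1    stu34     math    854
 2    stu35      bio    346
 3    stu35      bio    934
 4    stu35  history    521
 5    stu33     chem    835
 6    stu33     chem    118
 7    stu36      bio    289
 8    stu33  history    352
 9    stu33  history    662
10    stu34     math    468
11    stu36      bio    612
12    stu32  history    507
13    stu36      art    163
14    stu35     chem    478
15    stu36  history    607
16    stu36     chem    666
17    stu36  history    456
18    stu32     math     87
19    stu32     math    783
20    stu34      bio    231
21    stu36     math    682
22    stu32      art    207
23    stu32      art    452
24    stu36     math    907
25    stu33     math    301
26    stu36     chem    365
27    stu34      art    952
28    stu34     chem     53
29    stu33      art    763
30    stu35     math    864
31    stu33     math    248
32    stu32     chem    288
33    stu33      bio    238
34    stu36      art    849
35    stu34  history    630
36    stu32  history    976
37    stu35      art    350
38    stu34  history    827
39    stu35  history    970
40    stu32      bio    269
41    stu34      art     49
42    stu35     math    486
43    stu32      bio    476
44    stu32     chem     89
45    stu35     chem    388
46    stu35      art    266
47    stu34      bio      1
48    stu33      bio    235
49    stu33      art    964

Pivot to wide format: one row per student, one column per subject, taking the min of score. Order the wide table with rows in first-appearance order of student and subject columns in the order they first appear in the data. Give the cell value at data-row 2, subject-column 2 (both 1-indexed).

With rows in first-appearance order of student, row 2 is student=stu35. subject columns in first-appearance order: chem, math, bio, history, art; column 2 is math.
Long rows with student=stu35, subject=math: min(864, 486) = 486.

486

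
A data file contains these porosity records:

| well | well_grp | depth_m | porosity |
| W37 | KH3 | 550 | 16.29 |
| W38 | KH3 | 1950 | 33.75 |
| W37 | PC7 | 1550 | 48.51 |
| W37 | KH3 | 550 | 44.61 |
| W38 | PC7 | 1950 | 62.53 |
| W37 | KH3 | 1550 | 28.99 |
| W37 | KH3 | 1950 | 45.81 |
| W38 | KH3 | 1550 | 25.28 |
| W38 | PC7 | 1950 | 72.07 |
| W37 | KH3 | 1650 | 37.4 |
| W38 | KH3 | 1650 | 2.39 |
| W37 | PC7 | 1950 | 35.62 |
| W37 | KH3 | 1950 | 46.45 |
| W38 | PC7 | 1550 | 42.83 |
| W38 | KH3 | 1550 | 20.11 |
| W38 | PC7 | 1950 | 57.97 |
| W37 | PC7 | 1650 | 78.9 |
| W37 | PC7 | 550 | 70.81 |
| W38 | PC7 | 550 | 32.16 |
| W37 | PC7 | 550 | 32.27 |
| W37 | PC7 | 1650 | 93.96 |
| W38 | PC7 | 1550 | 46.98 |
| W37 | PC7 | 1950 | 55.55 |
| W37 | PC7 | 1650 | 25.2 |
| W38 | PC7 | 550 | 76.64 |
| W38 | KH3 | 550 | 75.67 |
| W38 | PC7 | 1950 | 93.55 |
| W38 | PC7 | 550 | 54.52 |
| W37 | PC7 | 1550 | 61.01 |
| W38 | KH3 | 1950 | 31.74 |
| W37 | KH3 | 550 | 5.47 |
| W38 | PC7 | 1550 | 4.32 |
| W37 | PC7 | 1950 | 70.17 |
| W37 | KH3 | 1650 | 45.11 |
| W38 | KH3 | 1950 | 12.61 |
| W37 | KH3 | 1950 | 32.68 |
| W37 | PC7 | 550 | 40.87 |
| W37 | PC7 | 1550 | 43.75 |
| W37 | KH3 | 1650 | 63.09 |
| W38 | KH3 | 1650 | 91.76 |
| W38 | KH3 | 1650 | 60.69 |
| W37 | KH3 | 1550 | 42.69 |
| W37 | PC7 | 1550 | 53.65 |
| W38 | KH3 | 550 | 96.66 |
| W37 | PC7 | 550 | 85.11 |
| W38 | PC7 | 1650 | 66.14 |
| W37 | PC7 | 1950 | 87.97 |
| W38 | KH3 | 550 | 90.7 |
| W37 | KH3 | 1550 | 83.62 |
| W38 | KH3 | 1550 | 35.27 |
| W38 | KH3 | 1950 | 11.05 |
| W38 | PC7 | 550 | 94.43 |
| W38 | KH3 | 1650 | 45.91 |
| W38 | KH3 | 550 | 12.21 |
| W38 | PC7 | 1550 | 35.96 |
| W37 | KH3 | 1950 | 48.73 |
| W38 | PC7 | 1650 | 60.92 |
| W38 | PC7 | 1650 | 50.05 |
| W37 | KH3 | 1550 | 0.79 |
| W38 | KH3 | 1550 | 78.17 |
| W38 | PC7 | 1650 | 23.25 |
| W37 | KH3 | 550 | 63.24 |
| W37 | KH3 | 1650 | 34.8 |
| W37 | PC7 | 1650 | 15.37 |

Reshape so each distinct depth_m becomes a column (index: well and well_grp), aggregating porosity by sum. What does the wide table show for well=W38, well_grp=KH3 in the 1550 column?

Rows with well=W38, well_grp=KH3 and depth_m=1550: porosity values are 25.28, 20.11, 35.27, 78.17.
25.28 + 20.11 + 35.27 + 78.17 = 158.83.

158.83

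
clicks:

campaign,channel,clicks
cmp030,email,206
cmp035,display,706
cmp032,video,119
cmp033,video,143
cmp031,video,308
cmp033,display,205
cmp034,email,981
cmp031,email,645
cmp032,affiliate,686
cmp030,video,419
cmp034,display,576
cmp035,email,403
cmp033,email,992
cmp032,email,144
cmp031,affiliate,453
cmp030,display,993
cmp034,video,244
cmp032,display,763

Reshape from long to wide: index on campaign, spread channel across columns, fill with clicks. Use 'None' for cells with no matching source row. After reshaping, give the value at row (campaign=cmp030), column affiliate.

No long-format row has campaign=cmp030 and channel=affiliate, so the cell is None.

None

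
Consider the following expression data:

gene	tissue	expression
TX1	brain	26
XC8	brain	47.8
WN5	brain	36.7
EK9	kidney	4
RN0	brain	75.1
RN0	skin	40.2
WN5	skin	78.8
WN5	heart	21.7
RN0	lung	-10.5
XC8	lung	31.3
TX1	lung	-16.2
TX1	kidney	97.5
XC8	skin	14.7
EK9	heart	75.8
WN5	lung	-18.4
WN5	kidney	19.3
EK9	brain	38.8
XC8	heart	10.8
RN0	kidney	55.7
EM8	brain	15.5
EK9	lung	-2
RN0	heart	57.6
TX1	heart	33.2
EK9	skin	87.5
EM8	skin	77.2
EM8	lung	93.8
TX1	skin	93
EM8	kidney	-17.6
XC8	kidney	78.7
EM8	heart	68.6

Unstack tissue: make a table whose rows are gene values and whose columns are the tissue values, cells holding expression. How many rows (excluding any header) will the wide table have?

6 distinct gene values → 6 rows.

6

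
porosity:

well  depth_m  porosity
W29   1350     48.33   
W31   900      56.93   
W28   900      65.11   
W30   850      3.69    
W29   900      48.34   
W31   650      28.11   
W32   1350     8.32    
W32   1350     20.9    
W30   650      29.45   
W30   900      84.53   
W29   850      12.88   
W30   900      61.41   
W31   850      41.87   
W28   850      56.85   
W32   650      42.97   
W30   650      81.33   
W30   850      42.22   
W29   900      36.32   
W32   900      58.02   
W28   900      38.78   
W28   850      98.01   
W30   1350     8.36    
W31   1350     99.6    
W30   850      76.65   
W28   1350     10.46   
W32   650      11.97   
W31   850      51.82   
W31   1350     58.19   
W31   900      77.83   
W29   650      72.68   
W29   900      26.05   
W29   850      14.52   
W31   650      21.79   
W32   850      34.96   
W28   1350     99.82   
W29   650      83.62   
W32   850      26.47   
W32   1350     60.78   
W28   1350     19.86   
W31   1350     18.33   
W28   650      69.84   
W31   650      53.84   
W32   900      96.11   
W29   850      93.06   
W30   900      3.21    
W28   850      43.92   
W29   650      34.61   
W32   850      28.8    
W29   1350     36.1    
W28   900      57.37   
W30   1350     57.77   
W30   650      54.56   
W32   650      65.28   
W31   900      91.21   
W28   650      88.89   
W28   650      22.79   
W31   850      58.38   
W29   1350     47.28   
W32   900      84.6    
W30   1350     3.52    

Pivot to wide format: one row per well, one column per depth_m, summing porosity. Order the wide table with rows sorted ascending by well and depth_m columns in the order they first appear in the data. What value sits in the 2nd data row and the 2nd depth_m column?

110.71

With rows sorted ascending by well, row 2 is well=W29. depth_m columns in first-appearance order: 1350, 900, 850, 650; column 2 is 900.
Long rows with well=W29, depth_m=900: 48.34 + 36.32 + 26.05 = 110.71.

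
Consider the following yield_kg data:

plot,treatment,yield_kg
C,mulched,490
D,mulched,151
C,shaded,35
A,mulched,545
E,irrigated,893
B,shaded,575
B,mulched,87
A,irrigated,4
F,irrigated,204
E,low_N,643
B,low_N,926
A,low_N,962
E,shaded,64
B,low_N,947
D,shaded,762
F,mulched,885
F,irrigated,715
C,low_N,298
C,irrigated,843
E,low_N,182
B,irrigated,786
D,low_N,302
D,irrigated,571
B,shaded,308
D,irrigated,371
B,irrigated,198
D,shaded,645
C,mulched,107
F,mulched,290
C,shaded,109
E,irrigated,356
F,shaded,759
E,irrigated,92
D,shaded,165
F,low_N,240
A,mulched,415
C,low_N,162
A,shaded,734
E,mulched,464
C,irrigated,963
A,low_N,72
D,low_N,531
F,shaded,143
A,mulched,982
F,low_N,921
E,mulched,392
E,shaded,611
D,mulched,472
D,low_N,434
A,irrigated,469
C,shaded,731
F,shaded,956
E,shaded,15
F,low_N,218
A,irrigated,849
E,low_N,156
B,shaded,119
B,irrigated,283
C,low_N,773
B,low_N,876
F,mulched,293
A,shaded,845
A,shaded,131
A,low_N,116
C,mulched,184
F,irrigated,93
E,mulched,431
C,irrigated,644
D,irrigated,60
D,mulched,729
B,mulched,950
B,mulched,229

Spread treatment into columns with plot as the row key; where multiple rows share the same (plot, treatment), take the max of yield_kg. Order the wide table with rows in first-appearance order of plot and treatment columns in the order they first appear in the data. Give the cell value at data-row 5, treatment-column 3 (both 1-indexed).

786

With rows in first-appearance order of plot, row 5 is plot=B. treatment columns in first-appearance order: mulched, shaded, irrigated, low_N; column 3 is irrigated.
Long rows with plot=B, treatment=irrigated: max(786, 198, 283) = 786.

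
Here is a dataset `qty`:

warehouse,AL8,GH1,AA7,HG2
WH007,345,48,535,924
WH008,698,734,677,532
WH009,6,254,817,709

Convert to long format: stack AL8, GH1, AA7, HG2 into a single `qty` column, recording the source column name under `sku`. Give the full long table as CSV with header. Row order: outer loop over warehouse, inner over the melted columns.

warehouse,sku,qty
WH007,AL8,345
WH007,GH1,48
WH007,AA7,535
WH007,HG2,924
WH008,AL8,698
WH008,GH1,734
WH008,AA7,677
WH008,HG2,532
WH009,AL8,6
WH009,GH1,254
WH009,AA7,817
WH009,HG2,709

Each (warehouse, column) pair becomes one row: 3 × 4 = 12 rows.
For example, (WH007, AL8) → qty=345.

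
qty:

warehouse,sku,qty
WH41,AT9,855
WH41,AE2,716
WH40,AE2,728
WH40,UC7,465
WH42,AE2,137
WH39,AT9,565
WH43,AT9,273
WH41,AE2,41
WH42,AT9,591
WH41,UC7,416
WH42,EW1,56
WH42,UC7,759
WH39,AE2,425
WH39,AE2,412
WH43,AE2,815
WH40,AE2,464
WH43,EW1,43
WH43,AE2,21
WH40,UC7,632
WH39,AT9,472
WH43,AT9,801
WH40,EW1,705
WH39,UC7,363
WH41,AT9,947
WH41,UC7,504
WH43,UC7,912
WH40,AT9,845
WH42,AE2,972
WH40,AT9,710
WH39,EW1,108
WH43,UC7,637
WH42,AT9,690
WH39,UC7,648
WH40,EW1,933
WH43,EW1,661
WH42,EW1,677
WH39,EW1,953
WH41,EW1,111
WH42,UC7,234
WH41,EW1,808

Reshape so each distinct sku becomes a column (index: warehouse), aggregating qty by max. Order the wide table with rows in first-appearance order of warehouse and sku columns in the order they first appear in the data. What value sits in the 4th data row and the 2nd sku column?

425

With rows in first-appearance order of warehouse, row 4 is warehouse=WH39. sku columns in first-appearance order: AT9, AE2, UC7, EW1; column 2 is AE2.
Long rows with warehouse=WH39, sku=AE2: max(425, 412) = 425.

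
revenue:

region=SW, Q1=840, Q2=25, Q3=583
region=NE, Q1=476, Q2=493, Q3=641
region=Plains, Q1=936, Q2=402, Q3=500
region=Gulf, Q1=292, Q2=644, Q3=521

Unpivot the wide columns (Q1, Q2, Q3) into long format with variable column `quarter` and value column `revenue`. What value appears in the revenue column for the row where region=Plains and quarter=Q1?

Unpivoting turns each (region, wide-column) pair into one long row.
The wide cell at row Plains, column Q1 holds 936, so the long row (Plains, Q1) has revenue=936.

936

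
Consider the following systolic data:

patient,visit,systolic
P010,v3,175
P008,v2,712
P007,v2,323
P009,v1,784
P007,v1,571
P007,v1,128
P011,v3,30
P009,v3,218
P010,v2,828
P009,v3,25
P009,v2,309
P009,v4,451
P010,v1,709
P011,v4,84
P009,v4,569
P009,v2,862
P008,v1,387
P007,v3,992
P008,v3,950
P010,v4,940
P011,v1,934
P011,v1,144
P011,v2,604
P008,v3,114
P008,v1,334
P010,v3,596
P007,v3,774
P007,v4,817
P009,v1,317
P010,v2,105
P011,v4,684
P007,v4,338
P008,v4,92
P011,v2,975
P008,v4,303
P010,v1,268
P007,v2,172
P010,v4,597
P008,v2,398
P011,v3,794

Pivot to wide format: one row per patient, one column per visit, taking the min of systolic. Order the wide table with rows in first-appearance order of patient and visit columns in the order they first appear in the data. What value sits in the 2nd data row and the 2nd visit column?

With rows in first-appearance order of patient, row 2 is patient=P008. visit columns in first-appearance order: v3, v2, v1, v4; column 2 is v2.
Long rows with patient=P008, visit=v2: min(712, 398) = 398.

398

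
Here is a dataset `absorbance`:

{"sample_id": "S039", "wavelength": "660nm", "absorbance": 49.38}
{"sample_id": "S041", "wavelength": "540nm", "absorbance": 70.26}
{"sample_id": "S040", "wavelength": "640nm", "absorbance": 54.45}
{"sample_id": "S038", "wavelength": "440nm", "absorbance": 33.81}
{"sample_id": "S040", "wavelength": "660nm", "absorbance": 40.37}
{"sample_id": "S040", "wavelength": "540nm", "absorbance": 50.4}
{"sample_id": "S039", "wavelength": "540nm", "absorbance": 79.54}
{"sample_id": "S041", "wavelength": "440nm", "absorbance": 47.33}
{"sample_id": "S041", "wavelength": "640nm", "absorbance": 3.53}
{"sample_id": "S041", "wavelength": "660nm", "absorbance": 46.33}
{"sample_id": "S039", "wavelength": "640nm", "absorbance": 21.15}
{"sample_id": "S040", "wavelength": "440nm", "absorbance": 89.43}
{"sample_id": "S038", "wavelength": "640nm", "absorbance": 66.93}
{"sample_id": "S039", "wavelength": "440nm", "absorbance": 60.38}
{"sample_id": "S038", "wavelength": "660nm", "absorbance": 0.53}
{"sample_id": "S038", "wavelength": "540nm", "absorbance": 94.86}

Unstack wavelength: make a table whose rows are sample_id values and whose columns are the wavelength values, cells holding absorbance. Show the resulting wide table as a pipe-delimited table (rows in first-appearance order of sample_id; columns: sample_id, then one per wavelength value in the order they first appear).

| sample_id | 660nm | 540nm | 640nm | 440nm |
| S039 | 49.38 | 79.54 | 21.15 | 60.38 |
| S041 | 46.33 | 70.26 | 3.53 | 47.33 |
| S040 | 40.37 | 50.4 | 54.45 | 89.43 |
| S038 | 0.53 | 94.86 | 66.93 | 33.81 |

Columns: sample_id plus the 4 distinct wavelength values (660nm, 540nm, 640nm, 440nm).
For example, row S039 column 660nm takes absorbance=49.38 from the long row (S039, 660nm).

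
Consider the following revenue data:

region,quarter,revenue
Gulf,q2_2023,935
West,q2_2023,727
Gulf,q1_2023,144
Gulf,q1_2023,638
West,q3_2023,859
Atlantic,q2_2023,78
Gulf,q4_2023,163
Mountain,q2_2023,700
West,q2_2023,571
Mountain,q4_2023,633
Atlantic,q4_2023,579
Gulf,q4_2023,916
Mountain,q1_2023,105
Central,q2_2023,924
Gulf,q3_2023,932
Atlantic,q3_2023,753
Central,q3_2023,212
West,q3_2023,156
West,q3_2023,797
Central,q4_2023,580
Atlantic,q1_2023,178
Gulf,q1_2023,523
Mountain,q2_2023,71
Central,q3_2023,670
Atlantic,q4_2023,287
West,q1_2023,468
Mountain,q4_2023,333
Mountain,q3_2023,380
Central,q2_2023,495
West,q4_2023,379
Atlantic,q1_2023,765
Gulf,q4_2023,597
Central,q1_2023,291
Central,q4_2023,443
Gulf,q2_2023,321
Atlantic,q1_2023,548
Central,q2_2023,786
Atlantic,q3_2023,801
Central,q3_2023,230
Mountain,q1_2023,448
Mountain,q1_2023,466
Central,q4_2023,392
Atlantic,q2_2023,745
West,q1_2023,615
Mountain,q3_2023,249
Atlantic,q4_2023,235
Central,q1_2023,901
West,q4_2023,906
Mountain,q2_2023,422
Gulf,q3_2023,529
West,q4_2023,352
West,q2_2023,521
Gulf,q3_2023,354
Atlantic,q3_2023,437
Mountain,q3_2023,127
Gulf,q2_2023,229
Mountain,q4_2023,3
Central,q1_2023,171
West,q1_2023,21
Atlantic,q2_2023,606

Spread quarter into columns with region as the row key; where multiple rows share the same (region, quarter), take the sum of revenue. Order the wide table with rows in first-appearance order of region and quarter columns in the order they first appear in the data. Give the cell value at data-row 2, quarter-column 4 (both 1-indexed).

With rows in first-appearance order of region, row 2 is region=West. quarter columns in first-appearance order: q2_2023, q1_2023, q3_2023, q4_2023; column 4 is q4_2023.
Long rows with region=West, quarter=q4_2023: 379 + 906 + 352 = 1637.

1637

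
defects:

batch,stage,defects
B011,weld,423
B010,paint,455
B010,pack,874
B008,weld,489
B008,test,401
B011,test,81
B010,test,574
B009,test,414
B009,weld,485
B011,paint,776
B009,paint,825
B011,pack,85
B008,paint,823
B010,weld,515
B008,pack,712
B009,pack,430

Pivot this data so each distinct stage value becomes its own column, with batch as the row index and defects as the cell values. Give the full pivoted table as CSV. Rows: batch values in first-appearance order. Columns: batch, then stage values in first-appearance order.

Columns: batch plus the 4 distinct stage values (weld, paint, pack, test).
For example, row B011 column weld takes defects=423 from the long row (B011, weld).

batch,weld,paint,pack,test
B011,423,776,85,81
B010,515,455,874,574
B008,489,823,712,401
B009,485,825,430,414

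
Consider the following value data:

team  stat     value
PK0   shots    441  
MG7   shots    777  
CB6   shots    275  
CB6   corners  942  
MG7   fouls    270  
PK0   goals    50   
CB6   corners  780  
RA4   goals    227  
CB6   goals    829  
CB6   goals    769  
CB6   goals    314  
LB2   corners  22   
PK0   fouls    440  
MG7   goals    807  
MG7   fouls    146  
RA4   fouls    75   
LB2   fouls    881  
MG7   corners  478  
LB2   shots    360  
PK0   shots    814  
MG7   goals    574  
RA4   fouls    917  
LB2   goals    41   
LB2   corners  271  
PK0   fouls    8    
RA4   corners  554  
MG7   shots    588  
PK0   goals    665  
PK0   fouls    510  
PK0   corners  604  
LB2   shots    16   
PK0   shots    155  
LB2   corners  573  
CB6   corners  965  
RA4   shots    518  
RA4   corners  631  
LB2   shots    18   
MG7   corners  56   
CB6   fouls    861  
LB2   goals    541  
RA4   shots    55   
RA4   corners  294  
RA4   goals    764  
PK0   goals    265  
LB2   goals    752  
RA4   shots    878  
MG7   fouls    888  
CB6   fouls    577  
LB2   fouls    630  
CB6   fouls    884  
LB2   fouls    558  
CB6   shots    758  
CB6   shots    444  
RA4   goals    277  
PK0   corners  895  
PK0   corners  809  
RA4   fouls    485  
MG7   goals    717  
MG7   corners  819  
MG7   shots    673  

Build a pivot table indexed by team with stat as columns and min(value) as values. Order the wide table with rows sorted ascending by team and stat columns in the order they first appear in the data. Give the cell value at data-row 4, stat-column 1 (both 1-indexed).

With rows sorted ascending by team, row 4 is team=PK0. stat columns in first-appearance order: shots, corners, fouls, goals; column 1 is shots.
Long rows with team=PK0, stat=shots: min(441, 814, 155) = 155.

155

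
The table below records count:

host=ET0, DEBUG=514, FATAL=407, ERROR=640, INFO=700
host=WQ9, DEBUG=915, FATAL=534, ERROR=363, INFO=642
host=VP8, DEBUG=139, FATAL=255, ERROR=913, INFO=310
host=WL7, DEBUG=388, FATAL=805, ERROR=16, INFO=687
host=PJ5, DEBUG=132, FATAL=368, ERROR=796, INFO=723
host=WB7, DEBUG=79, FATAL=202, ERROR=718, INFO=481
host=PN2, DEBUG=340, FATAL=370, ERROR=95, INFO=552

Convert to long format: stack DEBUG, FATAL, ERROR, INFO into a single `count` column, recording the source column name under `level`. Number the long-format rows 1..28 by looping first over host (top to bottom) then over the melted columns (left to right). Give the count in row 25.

340

28 rows total (7 × 4). Row 25: index ⌊(25-1)/4⌋ = 6 into host → PN2; (25-1) mod 4 = 0 into the melted columns → DEBUG.
So row 25 is (PN2, DEBUG, 340); count = 340.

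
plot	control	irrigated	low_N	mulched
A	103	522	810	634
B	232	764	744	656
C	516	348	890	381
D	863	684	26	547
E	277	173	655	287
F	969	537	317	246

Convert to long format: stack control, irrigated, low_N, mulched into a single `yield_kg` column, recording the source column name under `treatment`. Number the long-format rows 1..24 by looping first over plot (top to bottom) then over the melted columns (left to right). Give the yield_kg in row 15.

26

24 rows total (6 × 4). Row 15: index ⌊(15-1)/4⌋ = 3 into plot → D; (15-1) mod 4 = 2 into the melted columns → low_N.
So row 15 is (D, low_N, 26); yield_kg = 26.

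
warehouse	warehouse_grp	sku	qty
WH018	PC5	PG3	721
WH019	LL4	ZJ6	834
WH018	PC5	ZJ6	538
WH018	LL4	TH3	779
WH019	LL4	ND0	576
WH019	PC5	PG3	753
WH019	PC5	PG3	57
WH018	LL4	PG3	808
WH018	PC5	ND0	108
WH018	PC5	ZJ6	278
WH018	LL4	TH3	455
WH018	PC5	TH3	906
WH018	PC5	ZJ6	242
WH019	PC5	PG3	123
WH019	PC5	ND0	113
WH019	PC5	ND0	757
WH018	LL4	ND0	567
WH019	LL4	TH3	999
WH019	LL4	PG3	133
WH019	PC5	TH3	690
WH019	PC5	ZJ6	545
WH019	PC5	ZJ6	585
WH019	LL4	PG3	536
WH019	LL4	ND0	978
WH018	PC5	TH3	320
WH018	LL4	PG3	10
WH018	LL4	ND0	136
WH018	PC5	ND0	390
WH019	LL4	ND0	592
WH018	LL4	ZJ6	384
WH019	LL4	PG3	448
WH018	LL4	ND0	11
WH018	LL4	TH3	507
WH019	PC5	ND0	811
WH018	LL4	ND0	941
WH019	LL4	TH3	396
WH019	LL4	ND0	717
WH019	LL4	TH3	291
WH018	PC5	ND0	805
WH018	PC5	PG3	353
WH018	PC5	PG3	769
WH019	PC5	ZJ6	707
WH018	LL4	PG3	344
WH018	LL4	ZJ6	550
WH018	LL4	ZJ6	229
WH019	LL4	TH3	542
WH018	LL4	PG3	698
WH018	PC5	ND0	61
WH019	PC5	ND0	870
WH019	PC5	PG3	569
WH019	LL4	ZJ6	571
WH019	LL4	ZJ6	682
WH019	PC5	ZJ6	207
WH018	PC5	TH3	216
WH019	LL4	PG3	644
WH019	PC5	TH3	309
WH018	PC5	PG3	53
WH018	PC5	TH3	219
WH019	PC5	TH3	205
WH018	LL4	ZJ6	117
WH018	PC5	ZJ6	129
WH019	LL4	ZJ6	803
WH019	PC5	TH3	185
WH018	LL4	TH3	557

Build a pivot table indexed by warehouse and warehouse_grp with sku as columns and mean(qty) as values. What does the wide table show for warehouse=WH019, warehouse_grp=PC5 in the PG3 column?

375.50

Rows with warehouse=WH019, warehouse_grp=PC5 and sku=PG3: qty values are 753, 57, 123, 569.
(753 + 57 + 123 + 569) / 4 = 375.50.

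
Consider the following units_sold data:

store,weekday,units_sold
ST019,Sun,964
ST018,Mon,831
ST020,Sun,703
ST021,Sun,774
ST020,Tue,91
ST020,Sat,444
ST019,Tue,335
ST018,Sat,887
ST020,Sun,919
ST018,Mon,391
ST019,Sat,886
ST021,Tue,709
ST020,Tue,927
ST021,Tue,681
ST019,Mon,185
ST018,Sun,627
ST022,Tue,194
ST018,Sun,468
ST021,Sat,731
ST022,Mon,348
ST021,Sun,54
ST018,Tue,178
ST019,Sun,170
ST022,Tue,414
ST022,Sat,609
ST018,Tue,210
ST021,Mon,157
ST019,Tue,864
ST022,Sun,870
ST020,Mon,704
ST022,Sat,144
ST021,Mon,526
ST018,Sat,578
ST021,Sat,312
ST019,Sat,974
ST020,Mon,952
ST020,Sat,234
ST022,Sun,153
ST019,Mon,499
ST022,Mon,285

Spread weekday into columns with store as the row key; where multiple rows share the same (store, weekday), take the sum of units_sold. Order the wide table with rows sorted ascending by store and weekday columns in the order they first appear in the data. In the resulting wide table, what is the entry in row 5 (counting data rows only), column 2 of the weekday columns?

With rows sorted ascending by store, row 5 is store=ST022. weekday columns in first-appearance order: Sun, Mon, Tue, Sat; column 2 is Mon.
Long rows with store=ST022, weekday=Mon: 348 + 285 = 633.

633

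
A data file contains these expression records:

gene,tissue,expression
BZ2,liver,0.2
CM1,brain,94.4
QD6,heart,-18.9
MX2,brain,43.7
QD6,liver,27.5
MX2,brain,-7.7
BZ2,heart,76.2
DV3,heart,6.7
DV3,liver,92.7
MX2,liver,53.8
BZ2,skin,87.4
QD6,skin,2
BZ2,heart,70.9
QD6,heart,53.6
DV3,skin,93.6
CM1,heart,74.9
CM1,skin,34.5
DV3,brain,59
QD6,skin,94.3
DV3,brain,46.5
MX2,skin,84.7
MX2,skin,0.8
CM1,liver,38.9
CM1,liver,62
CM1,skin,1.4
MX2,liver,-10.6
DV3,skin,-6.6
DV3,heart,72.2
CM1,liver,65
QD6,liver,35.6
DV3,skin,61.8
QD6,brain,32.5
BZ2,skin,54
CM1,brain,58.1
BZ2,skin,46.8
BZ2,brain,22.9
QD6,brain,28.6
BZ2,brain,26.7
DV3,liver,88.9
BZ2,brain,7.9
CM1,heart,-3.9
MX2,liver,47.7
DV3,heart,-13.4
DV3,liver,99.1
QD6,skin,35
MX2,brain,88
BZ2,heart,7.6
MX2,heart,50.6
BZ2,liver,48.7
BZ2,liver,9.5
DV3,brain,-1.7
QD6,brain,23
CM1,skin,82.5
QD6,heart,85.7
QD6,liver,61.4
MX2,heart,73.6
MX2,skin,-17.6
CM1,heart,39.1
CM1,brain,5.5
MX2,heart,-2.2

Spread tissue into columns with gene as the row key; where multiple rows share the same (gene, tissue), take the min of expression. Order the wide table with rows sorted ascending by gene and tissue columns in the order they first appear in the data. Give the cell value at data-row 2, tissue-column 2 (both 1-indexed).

With rows sorted ascending by gene, row 2 is gene=CM1. tissue columns in first-appearance order: liver, brain, heart, skin; column 2 is brain.
Long rows with gene=CM1, tissue=brain: min(94.4, 58.1, 5.5) = 5.5.

5.5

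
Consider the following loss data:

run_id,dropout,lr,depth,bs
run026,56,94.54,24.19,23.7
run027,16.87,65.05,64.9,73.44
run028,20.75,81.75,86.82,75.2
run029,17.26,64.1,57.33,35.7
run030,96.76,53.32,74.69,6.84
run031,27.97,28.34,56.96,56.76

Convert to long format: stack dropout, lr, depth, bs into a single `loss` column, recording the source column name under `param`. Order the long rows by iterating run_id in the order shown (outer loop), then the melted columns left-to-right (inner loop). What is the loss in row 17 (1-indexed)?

24 rows total (6 × 4). Row 17: index ⌊(17-1)/4⌋ = 4 into run_id → run030; (17-1) mod 4 = 0 into the melted columns → dropout.
So row 17 is (run030, dropout, 96.76); loss = 96.76.

96.76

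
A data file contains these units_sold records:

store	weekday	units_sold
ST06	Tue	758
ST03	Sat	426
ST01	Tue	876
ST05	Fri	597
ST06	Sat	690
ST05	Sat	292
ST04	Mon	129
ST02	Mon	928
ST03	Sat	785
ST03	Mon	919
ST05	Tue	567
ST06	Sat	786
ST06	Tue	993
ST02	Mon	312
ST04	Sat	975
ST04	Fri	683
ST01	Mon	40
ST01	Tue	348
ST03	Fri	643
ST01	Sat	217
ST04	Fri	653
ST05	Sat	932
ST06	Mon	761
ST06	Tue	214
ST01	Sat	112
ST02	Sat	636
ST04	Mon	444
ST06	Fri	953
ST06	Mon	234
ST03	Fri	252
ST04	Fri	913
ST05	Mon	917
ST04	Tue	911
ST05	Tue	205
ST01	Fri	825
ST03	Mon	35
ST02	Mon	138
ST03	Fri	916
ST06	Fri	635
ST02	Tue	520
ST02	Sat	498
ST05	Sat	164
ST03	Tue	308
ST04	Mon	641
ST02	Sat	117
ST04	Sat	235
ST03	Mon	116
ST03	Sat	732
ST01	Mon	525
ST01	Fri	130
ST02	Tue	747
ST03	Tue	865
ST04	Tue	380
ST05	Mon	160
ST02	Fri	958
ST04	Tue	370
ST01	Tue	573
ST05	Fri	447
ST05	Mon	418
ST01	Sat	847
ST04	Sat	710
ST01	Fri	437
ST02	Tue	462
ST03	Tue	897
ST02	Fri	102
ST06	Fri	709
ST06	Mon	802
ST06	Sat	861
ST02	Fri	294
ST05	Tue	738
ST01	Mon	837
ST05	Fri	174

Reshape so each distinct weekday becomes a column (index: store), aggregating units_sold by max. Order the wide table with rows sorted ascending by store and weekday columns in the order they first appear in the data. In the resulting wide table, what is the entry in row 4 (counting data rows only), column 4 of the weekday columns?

641

With rows sorted ascending by store, row 4 is store=ST04. weekday columns in first-appearance order: Tue, Sat, Fri, Mon; column 4 is Mon.
Long rows with store=ST04, weekday=Mon: max(129, 444, 641) = 641.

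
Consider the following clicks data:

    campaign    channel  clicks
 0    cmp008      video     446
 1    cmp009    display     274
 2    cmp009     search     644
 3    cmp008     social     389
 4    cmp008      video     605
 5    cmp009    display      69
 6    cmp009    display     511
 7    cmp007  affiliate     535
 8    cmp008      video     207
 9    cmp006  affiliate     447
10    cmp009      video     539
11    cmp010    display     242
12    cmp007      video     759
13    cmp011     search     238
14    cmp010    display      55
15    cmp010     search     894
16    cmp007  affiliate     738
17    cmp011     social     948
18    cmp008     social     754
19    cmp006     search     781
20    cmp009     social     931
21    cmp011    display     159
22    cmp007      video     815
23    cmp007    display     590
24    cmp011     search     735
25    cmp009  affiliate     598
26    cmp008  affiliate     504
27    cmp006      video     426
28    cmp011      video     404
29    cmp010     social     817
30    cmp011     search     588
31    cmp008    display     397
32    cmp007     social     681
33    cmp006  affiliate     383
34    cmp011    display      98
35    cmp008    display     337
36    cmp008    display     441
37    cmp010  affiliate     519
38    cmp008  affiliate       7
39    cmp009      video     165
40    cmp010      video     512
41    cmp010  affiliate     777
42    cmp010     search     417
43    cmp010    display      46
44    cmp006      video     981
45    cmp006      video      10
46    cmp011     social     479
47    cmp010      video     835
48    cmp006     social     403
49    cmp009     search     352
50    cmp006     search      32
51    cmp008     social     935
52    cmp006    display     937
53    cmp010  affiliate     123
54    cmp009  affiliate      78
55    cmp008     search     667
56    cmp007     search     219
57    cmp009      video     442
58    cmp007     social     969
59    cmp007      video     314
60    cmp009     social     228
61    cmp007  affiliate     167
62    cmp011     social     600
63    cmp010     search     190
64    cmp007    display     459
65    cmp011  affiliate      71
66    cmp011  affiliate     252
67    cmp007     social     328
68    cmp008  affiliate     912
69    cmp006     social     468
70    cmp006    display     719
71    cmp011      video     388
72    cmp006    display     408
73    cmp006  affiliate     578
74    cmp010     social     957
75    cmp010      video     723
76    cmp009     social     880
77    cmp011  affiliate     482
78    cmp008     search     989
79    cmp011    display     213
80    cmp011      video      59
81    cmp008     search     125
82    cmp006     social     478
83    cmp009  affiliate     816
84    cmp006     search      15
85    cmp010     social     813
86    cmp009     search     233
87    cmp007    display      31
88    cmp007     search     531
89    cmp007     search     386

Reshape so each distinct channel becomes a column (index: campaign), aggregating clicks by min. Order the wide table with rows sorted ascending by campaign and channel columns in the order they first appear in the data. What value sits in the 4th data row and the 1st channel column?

165

With rows sorted ascending by campaign, row 4 is campaign=cmp009. channel columns in first-appearance order: video, display, search, social, affiliate; column 1 is video.
Long rows with campaign=cmp009, channel=video: min(539, 165, 442) = 165.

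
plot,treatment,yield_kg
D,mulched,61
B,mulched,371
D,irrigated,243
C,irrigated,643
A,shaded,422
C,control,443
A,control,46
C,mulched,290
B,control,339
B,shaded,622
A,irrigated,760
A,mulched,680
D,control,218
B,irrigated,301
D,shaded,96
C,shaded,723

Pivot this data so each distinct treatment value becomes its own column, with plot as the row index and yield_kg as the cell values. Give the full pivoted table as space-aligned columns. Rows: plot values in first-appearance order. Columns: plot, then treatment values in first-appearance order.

plot  mulched  irrigated  shaded  control
D     61       243        96      218    
B     371      301        622     339    
C     290      643        723     443    
A     680      760        422     46     

Columns: plot plus the 4 distinct treatment values (mulched, irrigated, shaded, control).
For example, row D column mulched takes yield_kg=61 from the long row (D, mulched).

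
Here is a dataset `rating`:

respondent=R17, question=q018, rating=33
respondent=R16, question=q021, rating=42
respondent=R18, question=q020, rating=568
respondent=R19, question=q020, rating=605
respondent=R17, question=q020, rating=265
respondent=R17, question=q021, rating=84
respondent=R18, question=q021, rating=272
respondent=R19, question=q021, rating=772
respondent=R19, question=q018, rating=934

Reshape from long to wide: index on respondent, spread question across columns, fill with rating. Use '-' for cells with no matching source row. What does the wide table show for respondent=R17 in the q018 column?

The long row with respondent=R17, question=q018 has rating=33.

33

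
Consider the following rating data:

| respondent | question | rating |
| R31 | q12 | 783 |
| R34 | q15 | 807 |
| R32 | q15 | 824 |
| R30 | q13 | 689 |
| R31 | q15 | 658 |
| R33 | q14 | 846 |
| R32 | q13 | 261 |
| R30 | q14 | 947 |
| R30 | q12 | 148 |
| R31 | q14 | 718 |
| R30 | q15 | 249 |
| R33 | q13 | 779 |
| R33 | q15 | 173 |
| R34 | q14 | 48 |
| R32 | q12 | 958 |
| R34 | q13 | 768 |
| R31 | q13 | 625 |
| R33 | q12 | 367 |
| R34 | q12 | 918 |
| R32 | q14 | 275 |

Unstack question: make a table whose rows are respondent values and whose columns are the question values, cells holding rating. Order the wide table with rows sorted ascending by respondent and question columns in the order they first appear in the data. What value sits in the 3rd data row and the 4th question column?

With rows sorted ascending by respondent, row 3 is respondent=R32. question columns in first-appearance order: q12, q15, q13, q14; column 4 is q14.
Long rows with respondent=R32, question=q14: rating = 275.

275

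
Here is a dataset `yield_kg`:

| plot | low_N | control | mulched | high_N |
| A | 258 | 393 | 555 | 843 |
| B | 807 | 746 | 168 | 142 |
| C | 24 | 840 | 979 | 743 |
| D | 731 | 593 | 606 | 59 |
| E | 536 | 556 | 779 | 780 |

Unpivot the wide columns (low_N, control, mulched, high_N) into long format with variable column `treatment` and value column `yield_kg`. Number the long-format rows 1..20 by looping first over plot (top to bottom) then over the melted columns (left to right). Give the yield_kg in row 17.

536

20 rows total (5 × 4). Row 17: index ⌊(17-1)/4⌋ = 4 into plot → E; (17-1) mod 4 = 0 into the melted columns → low_N.
So row 17 is (E, low_N, 536); yield_kg = 536.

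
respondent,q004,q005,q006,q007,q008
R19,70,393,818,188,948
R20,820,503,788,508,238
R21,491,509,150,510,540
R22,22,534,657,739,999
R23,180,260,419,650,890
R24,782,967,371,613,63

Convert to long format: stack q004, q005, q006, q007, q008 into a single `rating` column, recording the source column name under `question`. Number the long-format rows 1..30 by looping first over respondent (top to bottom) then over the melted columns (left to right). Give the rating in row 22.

30 rows total (6 × 5). Row 22: index ⌊(22-1)/5⌋ = 4 into respondent → R23; (22-1) mod 5 = 1 into the melted columns → q005.
So row 22 is (R23, q005, 260); rating = 260.

260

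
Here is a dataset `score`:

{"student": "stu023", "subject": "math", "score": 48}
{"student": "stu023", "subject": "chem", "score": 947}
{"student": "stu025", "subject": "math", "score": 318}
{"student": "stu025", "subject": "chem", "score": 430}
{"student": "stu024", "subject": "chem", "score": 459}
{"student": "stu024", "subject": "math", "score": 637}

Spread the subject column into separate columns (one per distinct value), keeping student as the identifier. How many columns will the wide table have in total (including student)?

1 column for student plus 2 distinct subject values → 3 columns.

3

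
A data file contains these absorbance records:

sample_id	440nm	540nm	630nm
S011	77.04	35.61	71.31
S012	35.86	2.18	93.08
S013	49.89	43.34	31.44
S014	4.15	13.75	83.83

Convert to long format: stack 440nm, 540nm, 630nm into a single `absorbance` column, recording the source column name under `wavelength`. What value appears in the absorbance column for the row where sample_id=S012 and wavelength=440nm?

Unpivoting turns each (sample_id, wide-column) pair into one long row.
The wide cell at row S012, column 440nm holds 35.86, so the long row (S012, 440nm) has absorbance=35.86.

35.86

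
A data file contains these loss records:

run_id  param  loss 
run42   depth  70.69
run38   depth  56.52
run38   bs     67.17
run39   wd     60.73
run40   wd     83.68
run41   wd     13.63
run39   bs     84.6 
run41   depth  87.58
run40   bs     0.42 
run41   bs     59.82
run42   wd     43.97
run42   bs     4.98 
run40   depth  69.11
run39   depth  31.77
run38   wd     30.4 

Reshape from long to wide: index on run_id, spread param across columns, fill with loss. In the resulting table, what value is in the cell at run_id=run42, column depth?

Wide layout: rows indexed by run_id, columns are the 3 distinct param values (depth, bs, wd).
Cell (run_id=run42, param=depth) draws from the long row where run_id=run42 and param=depth, which has loss=70.69.

70.69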